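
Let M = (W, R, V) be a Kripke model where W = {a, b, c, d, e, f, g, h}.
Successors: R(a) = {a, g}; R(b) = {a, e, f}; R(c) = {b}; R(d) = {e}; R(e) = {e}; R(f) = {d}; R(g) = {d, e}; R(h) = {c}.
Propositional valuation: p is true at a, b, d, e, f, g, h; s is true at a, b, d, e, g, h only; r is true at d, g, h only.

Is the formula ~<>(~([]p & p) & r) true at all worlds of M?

Let φ = ~<>(~([]p & p) & r). Evaluate φ at each world:
  a (successors {a, g}): φ is true.
  b (successors {a, e, f}): φ is true.
  c (successors {b}): φ is true.
  d (successors {e}): φ is true.
  e (successors {e}): φ is true.
  f (successors {d}): φ is true.
  g (successors {d, e}): φ is true.
  h (successors {c}): φ is true.
For instance, at g:
  At g: <>(~([]p & p) & r) is false, so ~<>(~([]p & p) & r) is true.
    At g: <>(~([]p & p) & r) requires ~([]p & p) & r at some successor in {d, e}.
      At d: ~([]p & p) & r is false.
      At e: ~([]p & p) & r is false.
    So <>(~([]p & p) & r) is false at g.

Yes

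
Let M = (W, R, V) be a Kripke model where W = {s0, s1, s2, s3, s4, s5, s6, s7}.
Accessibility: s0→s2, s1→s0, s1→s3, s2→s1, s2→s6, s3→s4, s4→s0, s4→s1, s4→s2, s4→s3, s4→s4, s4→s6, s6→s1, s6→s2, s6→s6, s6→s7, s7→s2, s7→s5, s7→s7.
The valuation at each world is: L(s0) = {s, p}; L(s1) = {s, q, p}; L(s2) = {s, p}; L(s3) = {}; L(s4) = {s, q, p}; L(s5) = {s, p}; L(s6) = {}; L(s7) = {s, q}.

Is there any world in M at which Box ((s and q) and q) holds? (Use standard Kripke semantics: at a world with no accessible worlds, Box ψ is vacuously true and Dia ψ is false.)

Yes

Recall that Box ψ holds at a world iff ψ holds at every accessible world, and Dia ψ holds iff ψ holds at some accessible world.
Let φ = Box ((s and q) and q). Evaluate φ at each world:
  s0 (successors {s2}): φ is false.
  s1 (successors {s0, s3}): φ is false.
  s2 (successors {s1, s6}): φ is false.
  s3 (successors {s4}): φ is true.
  s4 (successors {s0, s1, s2, s3, s4, s6}): φ is false.
  s5 (successors ∅): φ is true.
  s6 (successors {s1, s2, s6, s7}): φ is false.
  s7 (successors {s2, s5, s7}): φ is false.
Detail at s3 (witness):
  At s3: Box ((s and q) and q) requires (s and q) and q at every successor {s4}.
    At s4: (s and q) and q is true.
  So Box ((s and q) and q) is true at s3.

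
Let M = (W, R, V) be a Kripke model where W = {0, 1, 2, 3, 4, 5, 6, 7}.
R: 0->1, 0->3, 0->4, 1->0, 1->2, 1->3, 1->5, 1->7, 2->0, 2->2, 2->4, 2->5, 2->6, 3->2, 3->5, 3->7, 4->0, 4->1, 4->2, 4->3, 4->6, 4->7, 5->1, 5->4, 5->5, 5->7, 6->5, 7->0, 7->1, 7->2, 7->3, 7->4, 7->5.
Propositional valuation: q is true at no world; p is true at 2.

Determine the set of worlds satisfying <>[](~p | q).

Let φ = <>[](~p | q). Evaluate φ at each world:
  0 (successors {1, 3, 4}): φ is false.
  1 (successors {0, 2, 3, 5, 7}): φ is true.
  2 (successors {0, 2, 4, 5, 6}): φ is true.
  3 (successors {2, 5, 7}): φ is true.
  4 (successors {0, 1, 2, 3, 6, 7}): φ is true.
  5 (successors {1, 4, 5, 7}): φ is true.
  6 (successors {5}): φ is true.
  7 (successors {0, 1, 2, 3, 4, 5}): φ is true.
For instance, at 7:
  At 7: <>[](~p | q) requires [](~p | q) at some successor in {0, 1, 2, 3, 4, 5}.
    [](~p | q) holds at 0, so <>[](~p | q) is true at 7.
      At 0: [](~p | q) requires ~p | q at every successor {1, 3, 4}.
        At 1: ~p | q is true.
        At 3: ~p | q is true.
        At 4: ~p | q is true.
      So [](~p | q) is true at 0.
Satisfying worlds: {1, 2, 3, 4, 5, 6, 7}

1, 2, 3, 4, 5, 6, 7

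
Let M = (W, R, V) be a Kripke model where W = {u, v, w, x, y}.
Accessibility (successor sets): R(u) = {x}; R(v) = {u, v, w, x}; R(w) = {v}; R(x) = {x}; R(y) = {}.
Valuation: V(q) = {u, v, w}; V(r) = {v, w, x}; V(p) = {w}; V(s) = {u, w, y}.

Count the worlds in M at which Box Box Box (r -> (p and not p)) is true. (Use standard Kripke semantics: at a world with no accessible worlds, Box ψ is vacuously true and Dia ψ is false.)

Let φ = Box Box Box (r -> (p and not p)). Evaluate φ at each world:
  u (successors {x}): φ is false.
  v (successors {u, v, w, x}): φ is false.
  w (successors {v}): φ is false.
  x (successors {x}): φ is false.
  y (successors ∅): φ is true.
For instance, at u:
  At u: Box Box Box (r -> (p and not p)) requires Box Box (r -> (p and not p)) at every successor {x}.
    Box Box (r -> (p and not p)) fails at x, so Box Box Box (r -> (p and not p)) is false at u.
      At x: Box Box (r -> (p and not p)) requires Box (r -> (p and not p)) at every successor {x}.
        Box (r -> (p and not p)) fails at x, so Box Box (r -> (p and not p)) is false at x.
Satisfying worlds: {y}

1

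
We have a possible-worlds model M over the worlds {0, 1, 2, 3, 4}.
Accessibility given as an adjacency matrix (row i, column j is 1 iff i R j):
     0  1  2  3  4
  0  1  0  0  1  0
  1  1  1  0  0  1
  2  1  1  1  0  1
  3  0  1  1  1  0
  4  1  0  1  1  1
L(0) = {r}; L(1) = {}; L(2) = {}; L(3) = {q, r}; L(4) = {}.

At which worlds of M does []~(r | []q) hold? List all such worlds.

none

Let φ = []~(r | []q). Evaluate φ at each world:
  0 (successors {0, 3}): φ is false.
  1 (successors {0, 1, 4}): φ is false.
  2 (successors {0, 1, 2, 4}): φ is false.
  3 (successors {1, 2, 3}): φ is false.
  4 (successors {0, 2, 3, 4}): φ is false.
For instance, at 1:
  At 1: []~(r | []q) requires ~(r | []q) at every successor {0, 1, 4}.
    ~(r | []q) fails at 0, so []~(r | []q) is false at 1.
      At 0: r | []q is true, so ~(r | []q) is false.
Satisfying worlds: none.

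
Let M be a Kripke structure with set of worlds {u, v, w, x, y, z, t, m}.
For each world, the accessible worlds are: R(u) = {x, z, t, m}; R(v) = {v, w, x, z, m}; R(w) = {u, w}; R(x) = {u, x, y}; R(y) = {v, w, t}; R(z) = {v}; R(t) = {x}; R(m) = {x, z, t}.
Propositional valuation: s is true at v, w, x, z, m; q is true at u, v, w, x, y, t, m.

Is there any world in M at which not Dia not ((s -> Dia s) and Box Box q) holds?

No

Let φ = not Dia not ((s -> Dia s) and Box Box q). Evaluate φ at each world:
  u (successors {x, z, t, m}): φ is false.
  v (successors {v, w, x, z, m}): φ is false.
  w (successors {u, w}): φ is false.
  x (successors {u, x, y}): φ is false.
  y (successors {v, w, t}): φ is false.
  z (successors {v}): φ is false.
  t (successors {x}): φ is false.
  m (successors {x, z, t}): φ is false.
For instance, at w:
  At w: Dia not ((s -> Dia s) and Box Box q) is true, so not Dia not ((s -> Dia s) and Box Box q) is false.
    At w: Dia not ((s -> Dia s) and Box Box q) requires not ((s -> Dia s) and Box Box q) at some successor in {u, w}.
      not ((s -> Dia s) and Box Box q) holds at u, so Dia not ((s -> Dia s) and Box Box q) is true at w.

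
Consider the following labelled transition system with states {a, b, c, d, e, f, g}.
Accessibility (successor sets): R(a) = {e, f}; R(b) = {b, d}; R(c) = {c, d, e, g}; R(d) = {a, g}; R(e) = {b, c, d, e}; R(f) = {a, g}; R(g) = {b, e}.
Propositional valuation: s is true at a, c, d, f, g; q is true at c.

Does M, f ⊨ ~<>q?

At f: <>q is false, so ~<>q is true.
  At f: <>q requires q at some successor in {a, g}.
    At a: q is false.
    At g: q is false.
  So <>q is false at f.

Yes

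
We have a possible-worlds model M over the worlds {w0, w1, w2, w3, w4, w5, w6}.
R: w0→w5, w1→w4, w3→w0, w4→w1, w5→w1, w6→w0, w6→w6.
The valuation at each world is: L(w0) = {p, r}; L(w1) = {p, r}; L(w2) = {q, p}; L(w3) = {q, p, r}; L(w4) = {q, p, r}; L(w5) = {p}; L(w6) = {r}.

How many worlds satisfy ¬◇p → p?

7

Let φ = ¬◇p → p. Evaluate φ at each world:
  w0 (successors {w5}): φ is true.
  w1 (successors {w4}): φ is true.
  w2 (successors ∅): φ is true.
  w3 (successors {w0}): φ is true.
  w4 (successors {w1}): φ is true.
  w5 (successors {w1}): φ is true.
  w6 (successors {w0, w6}): φ is true.
For instance, at w1:
  At w1: ¬◇p is false, p is true, so ¬◇p → p is true.
    At w1: ◇p is true, so ¬◇p is false.
      At w1: ◇p requires p at some successor in {w4}.
        p holds at w4, so ◇p is true at w1.
Satisfying worlds: {w0, w1, w2, w3, w4, w5, w6}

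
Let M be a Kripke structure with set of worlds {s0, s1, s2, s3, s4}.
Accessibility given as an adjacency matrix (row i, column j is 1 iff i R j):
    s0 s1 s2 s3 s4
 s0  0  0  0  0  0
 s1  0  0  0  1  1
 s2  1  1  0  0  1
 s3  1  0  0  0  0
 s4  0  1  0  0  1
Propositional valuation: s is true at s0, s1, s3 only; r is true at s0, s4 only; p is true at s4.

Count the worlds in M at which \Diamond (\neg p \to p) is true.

Recall that \Diamond ψ holds at a world iff ψ holds at some accessible world.
Let φ = \Diamond (\neg p \to p). Evaluate φ at each world:
  s0 (successors ∅): φ is false.
  s1 (successors {s3, s4}): φ is true.
  s2 (successors {s0, s1, s4}): φ is true.
  s3 (successors {s0}): φ is false.
  s4 (successors {s1, s4}): φ is true.
For instance, at s2:
  At s2: \Diamond (\neg p \to p) requires \neg p \to p at some successor in {s0, s1, s4}.
    \neg p \to p holds at s4, so \Diamond (\neg p \to p) is true at s2.
Satisfying worlds: {s1, s2, s4}

3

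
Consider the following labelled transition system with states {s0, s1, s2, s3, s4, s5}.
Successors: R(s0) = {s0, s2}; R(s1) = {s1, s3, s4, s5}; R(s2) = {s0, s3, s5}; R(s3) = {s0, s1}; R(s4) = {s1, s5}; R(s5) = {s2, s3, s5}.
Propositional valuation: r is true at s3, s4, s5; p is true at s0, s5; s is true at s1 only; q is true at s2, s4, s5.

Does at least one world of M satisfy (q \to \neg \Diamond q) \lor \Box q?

Yes

Let φ = (q \to \neg \Diamond q) \lor \Box q. Evaluate φ at each world:
  s0 (successors {s0, s2}): φ is true.
  s1 (successors {s1, s3, s4, s5}): φ is true.
  s2 (successors {s0, s3, s5}): φ is false.
  s3 (successors {s0, s1}): φ is true.
  s4 (successors {s1, s5}): φ is false.
  s5 (successors {s2, s3, s5}): φ is false.
Detail at s0 (witness):
  At s0: q \to \neg \Diamond q is true, \Box q is false, so (q \to \neg \Diamond q) \lor \Box q is true.
    At s0: q is false, \neg \Diamond q is false, so q \to \neg \Diamond q is true.
      At s0: \Diamond q is true, so \neg \Diamond q is false.
    At s0: \Box q requires q at every successor {s0, s2}.
      q fails at s0, so \Box q is false at s0.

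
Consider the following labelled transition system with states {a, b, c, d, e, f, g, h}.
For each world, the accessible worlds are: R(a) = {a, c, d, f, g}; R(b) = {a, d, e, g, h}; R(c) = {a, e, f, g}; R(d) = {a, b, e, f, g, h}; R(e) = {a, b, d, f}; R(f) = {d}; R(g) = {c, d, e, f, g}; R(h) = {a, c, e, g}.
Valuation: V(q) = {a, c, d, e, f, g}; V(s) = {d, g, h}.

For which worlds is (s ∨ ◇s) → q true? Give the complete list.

Recall that ◇ψ holds at a world iff ψ holds at some accessible world.
Let φ = (s ∨ ◇s) → q. Evaluate φ at each world:
  a (successors {a, c, d, f, g}): φ is true.
  b (successors {a, d, e, g, h}): φ is false.
  c (successors {a, e, f, g}): φ is true.
  d (successors {a, b, e, f, g, h}): φ is true.
  e (successors {a, b, d, f}): φ is true.
  f (successors {d}): φ is true.
  g (successors {c, d, e, f, g}): φ is true.
  h (successors {a, c, e, g}): φ is false.
For instance, at g:
  At g: s ∨ ◇s is true, q is true, so (s ∨ ◇s) → q is true.
    At g: s is true, ◇s is true, so s ∨ ◇s is true.
      At g: ◇s requires s at some successor in {c, d, e, f, g}.
        s holds at d, so ◇s is true at g.
Satisfying worlds: {a, c, d, e, f, g}

a, c, d, e, f, g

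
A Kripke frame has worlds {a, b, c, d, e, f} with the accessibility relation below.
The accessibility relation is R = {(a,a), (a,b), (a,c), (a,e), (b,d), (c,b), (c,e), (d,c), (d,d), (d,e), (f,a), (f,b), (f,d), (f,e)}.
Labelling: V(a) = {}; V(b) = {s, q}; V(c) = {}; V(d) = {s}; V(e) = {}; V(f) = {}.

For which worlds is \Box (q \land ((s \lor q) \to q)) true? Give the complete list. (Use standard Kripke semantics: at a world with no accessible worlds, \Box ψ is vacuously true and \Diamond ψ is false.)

e

Let φ = \Box (q \land ((s \lor q) \to q)). Evaluate φ at each world:
  a (successors {a, b, c, e}): φ is false.
  b (successors {d}): φ is false.
  c (successors {b, e}): φ is false.
  d (successors {c, d, e}): φ is false.
  e (successors ∅): φ is true.
  f (successors {a, b, d, e}): φ is false.
For instance, at b:
  At b: \Box (q \land ((s \lor q) \to q)) requires q \land ((s \lor q) \to q) at every successor {d}.
    q \land ((s \lor q) \to q) fails at d, so \Box (q \land ((s \lor q) \to q)) is false at b.
Satisfying worlds: {e}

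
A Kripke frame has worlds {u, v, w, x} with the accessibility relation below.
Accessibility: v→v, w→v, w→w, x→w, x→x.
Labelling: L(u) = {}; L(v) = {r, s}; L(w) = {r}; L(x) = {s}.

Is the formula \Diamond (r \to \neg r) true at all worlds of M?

No

Recall that \Diamond ψ holds at a world iff ψ holds at some accessible world.
Let φ = \Diamond (r \to \neg r). Evaluate φ at each world:
  u (successors ∅): φ is false.
  v (successors {v}): φ is false.
  w (successors {v, w}): φ is false.
  x (successors {w, x}): φ is true.
Detail at u (counterexample):
  At u: no accessible worlds, so \Diamond (r \to \neg r) is false.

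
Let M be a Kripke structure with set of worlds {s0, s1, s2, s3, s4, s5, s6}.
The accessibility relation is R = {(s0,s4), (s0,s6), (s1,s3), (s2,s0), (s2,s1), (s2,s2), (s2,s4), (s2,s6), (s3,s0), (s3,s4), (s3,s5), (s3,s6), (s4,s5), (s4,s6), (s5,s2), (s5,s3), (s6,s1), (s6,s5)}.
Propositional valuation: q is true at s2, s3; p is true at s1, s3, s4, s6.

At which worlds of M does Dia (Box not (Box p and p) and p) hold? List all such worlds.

s0, s1, s2, s3, s5, s6

Recall that Box ψ holds at a world iff ψ holds at every accessible world, and Dia ψ holds iff ψ holds at some accessible world.
Let φ = Dia (Box not (Box p and p) and p). Evaluate φ at each world:
  s0 (successors {s4, s6}): φ is true.
  s1 (successors {s3}): φ is true.
  s2 (successors {s0, s1, s2, s4, s6}): φ is true.
  s3 (successors {s0, s4, s5, s6}): φ is true.
  s4 (successors {s5, s6}): φ is false.
  s5 (successors {s2, s3}): φ is true.
  s6 (successors {s1, s5}): φ is true.
For instance, at s3:
  At s3: Dia (Box not (Box p and p) and p) requires Box not (Box p and p) and p at some successor in {s0, s4, s5, s6}.
    Box not (Box p and p) and p holds at s4, so Dia (Box not (Box p and p) and p) is true at s3.
      At s4: Box not (Box p and p) is true, p is true, so Box not (Box p and p) and p is true.
Satisfying worlds: {s0, s1, s2, s3, s5, s6}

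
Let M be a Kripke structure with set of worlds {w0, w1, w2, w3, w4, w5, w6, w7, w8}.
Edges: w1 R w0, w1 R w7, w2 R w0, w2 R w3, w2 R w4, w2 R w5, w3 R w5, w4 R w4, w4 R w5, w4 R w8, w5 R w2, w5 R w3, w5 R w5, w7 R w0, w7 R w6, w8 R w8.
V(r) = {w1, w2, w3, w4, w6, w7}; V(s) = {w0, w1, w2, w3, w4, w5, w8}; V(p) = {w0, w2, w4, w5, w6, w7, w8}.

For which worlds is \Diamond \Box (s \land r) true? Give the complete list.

Recall that \Box ψ holds at a world iff ψ holds at every accessible world, and \Diamond ψ holds iff ψ holds at some accessible world.
Let φ = \Diamond \Box (s \land r). Evaluate φ at each world:
  w0 (successors ∅): φ is false.
  w1 (successors {w0, w7}): φ is true.
  w2 (successors {w0, w3, w4, w5}): φ is true.
  w3 (successors {w5}): φ is false.
  w4 (successors {w4, w5, w8}): φ is false.
  w5 (successors {w2, w3, w5}): φ is false.
  w6 (successors ∅): φ is false.
  w7 (successors {w0, w6}): φ is true.
  w8 (successors {w8}): φ is false.
For instance, at w7:
  At w7: \Diamond \Box (s \land r) requires \Box (s \land r) at some successor in {w0, w6}.
    \Box (s \land r) holds at w0, so \Diamond \Box (s \land r) is true at w7.
      At w0: no accessible worlds, so \Box (s \land r) holds vacuously.
Satisfying worlds: {w1, w2, w7}

w1, w2, w7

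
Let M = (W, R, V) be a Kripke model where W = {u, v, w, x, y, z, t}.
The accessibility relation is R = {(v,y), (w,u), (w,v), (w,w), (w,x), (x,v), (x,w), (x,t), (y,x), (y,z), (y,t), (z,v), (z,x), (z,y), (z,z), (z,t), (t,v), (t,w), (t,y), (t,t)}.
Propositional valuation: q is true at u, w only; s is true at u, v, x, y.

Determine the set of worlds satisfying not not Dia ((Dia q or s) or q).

Recall that Dia ψ holds at a world iff ψ holds at some accessible world.
Let φ = not not Dia ((Dia q or s) or q). Evaluate φ at each world:
  u (successors ∅): φ is false.
  v (successors {y}): φ is true.
  w (successors {u, v, w, x}): φ is true.
  x (successors {v, w, t}): φ is true.
  y (successors {x, z, t}): φ is true.
  z (successors {v, x, y, z, t}): φ is true.
  t (successors {v, w, y, t}): φ is true.
For instance, at w:
  At w: not Dia ((Dia q or s) or q) is false, so not not Dia ((Dia q or s) or q) is true.
    At w: Dia ((Dia q or s) or q) is true, so not Dia ((Dia q or s) or q) is false.
      At w: Dia ((Dia q or s) or q) requires (Dia q or s) or q at some successor in {u, v, w, x}.
        (Dia q or s) or q holds at u, so Dia ((Dia q or s) or q) is true at w.
Satisfying worlds: {v, w, x, y, z, t}

v, w, x, y, z, t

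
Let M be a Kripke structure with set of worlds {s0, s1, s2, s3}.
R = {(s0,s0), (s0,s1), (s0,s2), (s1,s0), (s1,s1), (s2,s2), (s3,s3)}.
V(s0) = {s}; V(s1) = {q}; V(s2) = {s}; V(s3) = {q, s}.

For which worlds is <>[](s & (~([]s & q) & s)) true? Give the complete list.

s0, s2

Let φ = <>[](s & (~([]s & q) & s)). Evaluate φ at each world:
  s0 (successors {s0, s1, s2}): φ is true.
  s1 (successors {s0, s1}): φ is false.
  s2 (successors {s2}): φ is true.
  s3 (successors {s3}): φ is false.
For instance, at s3:
  At s3: <>[](s & (~([]s & q) & s)) requires [](s & (~([]s & q) & s)) at some successor in {s3}.
    At s3: [](s & (~([]s & q) & s)) is false.
  So <>[](s & (~([]s & q) & s)) is false at s3.
Satisfying worlds: {s0, s2}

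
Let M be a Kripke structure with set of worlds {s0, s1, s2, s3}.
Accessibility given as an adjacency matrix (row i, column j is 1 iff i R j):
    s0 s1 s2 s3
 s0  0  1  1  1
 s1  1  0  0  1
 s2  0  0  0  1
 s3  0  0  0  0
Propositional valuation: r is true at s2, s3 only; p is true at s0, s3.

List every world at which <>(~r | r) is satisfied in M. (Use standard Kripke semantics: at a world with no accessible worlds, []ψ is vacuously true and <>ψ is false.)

Recall that <>ψ holds at a world iff ψ holds at some accessible world.
Let φ = <>(~r | r). Evaluate φ at each world:
  s0 (successors {s1, s2, s3}): φ is true.
  s1 (successors {s0, s3}): φ is true.
  s2 (successors {s3}): φ is true.
  s3 (successors ∅): φ is false.
For instance, at s1:
  At s1: <>(~r | r) requires ~r | r at some successor in {s0, s3}.
    ~r | r holds at s0, so <>(~r | r) is true at s1.
Satisfying worlds: {s0, s1, s2}

s0, s1, s2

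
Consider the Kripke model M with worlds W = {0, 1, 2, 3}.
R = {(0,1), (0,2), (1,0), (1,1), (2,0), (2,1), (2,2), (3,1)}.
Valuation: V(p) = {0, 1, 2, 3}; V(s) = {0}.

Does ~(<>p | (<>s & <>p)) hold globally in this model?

No

Let φ = ~(<>p | (<>s & <>p)). Evaluate φ at each world:
  0 (successors {1, 2}): φ is false.
  1 (successors {0, 1}): φ is false.
  2 (successors {0, 1, 2}): φ is false.
  3 (successors {1}): φ is false.
Detail at 0 (counterexample):
  At 0: <>p | (<>s & <>p) is true, so ~(<>p | (<>s & <>p)) is false.
    At 0: <>p is true, <>s & <>p is false, so <>p | (<>s & <>p) is true.
      At 0: <>p requires p at some successor in {1, 2}.
        p holds at 1, so <>p is true at 0.
      At 0: <>s is false, <>p is true, so <>s & <>p is false.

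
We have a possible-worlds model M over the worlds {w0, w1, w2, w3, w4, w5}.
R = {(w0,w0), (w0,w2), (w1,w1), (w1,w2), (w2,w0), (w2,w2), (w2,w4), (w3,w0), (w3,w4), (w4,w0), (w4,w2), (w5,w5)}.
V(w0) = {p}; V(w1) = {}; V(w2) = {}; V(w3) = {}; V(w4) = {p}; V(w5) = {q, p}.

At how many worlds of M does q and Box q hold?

Let φ = q and Box q. Evaluate φ at each world:
  w0 (successors {w0, w2}): φ is false.
  w1 (successors {w1, w2}): φ is false.
  w2 (successors {w0, w2, w4}): φ is false.
  w3 (successors {w0, w4}): φ is false.
  w4 (successors {w0, w2}): φ is false.
  w5 (successors {w5}): φ is true.
For instance, at w2:
  At w2: q is false, Box q is false, so q and Box q is false.
    At w2: Box q requires q at every successor {w0, w2, w4}.
      q fails at w0, so Box q is false at w2.
Satisfying worlds: {w5}

1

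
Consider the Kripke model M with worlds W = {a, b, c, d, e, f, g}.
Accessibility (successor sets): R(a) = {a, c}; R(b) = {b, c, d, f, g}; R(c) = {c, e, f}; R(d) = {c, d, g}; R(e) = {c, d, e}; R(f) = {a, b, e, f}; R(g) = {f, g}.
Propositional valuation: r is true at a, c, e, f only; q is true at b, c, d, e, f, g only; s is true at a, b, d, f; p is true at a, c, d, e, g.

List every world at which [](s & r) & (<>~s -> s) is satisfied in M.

none

Let φ = [](s & r) & (<>~s -> s). Evaluate φ at each world:
  a (successors {a, c}): φ is false.
  b (successors {b, c, d, f, g}): φ is false.
  c (successors {c, e, f}): φ is false.
  d (successors {c, d, g}): φ is false.
  e (successors {c, d, e}): φ is false.
  f (successors {a, b, e, f}): φ is false.
  g (successors {f, g}): φ is false.
For instance, at f:
  At f: [](s & r) is false, <>~s -> s is true, so [](s & r) & (<>~s -> s) is false.
    At f: [](s & r) requires s & r at every successor {a, b, e, f}.
      s & r fails at b, so [](s & r) is false at f.
    At f: <>~s is true, s is true, so <>~s -> s is true.
      At f: <>~s requires ~s at some successor in {a, b, e, f}.
        ~s holds at e, so <>~s is true at f.
Satisfying worlds: none.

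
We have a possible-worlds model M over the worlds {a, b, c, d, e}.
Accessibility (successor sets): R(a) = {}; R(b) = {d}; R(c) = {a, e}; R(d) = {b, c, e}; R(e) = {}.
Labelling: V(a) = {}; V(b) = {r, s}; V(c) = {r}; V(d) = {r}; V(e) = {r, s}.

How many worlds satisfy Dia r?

3

Recall that Dia ψ holds at a world iff ψ holds at some accessible world.
Let φ = Dia r. Evaluate φ at each world:
  a (successors ∅): φ is false.
  b (successors {d}): φ is true.
  c (successors {a, e}): φ is true.
  d (successors {b, c, e}): φ is true.
  e (successors ∅): φ is false.
For instance, at c:
  At c: Dia r requires r at some successor in {a, e}.
    r holds at e, so Dia r is true at c.
Satisfying worlds: {b, c, d}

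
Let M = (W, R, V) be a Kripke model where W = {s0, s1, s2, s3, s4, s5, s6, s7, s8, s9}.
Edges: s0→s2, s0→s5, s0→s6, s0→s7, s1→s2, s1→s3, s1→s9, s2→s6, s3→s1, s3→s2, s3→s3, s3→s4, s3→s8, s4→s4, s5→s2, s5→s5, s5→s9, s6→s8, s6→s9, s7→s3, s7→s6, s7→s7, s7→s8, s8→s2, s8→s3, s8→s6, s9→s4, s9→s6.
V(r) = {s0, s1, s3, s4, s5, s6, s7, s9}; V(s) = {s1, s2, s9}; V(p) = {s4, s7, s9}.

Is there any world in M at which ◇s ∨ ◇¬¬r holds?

Yes

Recall that ◇ψ holds at a world iff ψ holds at some accessible world.
Let φ = ◇s ∨ ◇¬¬r. Evaluate φ at each world:
  s0 (successors {s2, s5, s6, s7}): φ is true.
  s1 (successors {s2, s3, s9}): φ is true.
  s2 (successors {s6}): φ is true.
  s3 (successors {s1, s2, s3, s4, s8}): φ is true.
  s4 (successors {s4}): φ is true.
  s5 (successors {s2, s5, s9}): φ is true.
  s6 (successors {s8, s9}): φ is true.
  s7 (successors {s3, s6, s7, s8}): φ is true.
  s8 (successors {s2, s3, s6}): φ is true.
  s9 (successors {s4, s6}): φ is true.
Detail at s0 (witness):
  At s0: ◇s is true, ◇¬¬r is true, so ◇s ∨ ◇¬¬r is true.
    At s0: ◇s requires s at some successor in {s2, s5, s6, s7}.
      s holds at s2, so ◇s is true at s0.
    At s0: ◇¬¬r requires ¬¬r at some successor in {s2, s5, s6, s7}.
      ¬¬r holds at s5, so ◇¬¬r is true at s0.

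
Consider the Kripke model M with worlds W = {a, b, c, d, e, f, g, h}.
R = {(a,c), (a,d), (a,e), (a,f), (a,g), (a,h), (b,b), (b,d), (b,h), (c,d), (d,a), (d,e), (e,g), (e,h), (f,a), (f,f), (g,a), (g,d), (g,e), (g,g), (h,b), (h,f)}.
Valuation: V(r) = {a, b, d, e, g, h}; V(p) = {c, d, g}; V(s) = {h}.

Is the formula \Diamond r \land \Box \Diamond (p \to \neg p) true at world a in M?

No

Recall that \Box ψ holds at a world iff ψ holds at every accessible world, and \Diamond ψ holds iff ψ holds at some accessible world.
At a: \Diamond r is true, \Box \Diamond (p \to \neg p) is false, so \Diamond r \land \Box \Diamond (p \to \neg p) is false.
  At a: \Diamond r requires r at some successor in {c, d, e, f, g, h}.
    r holds at d, so \Diamond r is true at a.
  At a: \Box \Diamond (p \to \neg p) requires \Diamond (p \to \neg p) at every successor {c, d, e, f, g, h}.
    \Diamond (p \to \neg p) fails at c, so \Box \Diamond (p \to \neg p) is false at a.
      At c: \Diamond (p \to \neg p) requires p \to \neg p at some successor in {d}.
        At d: p \to \neg p is false.
      So \Diamond (p \to \neg p) is false at c.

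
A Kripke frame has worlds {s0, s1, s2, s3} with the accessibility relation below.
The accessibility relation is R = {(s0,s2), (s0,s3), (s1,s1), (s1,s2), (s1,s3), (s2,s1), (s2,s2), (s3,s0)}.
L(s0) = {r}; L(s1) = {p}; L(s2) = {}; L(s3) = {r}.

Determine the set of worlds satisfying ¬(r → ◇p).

s0, s3

Recall that ◇ψ holds at a world iff ψ holds at some accessible world.
Let φ = ¬(r → ◇p). Evaluate φ at each world:
  s0 (successors {s2, s3}): φ is true.
  s1 (successors {s1, s2, s3}): φ is false.
  s2 (successors {s1, s2}): φ is false.
  s3 (successors {s0}): φ is true.
For instance, at s1:
  At s1: r → ◇p is true, so ¬(r → ◇p) is false.
    At s1: r is false, ◇p is true, so r → ◇p is true.
      At s1: ◇p requires p at some successor in {s1, s2, s3}.
        p holds at s1, so ◇p is true at s1.
Satisfying worlds: {s0, s3}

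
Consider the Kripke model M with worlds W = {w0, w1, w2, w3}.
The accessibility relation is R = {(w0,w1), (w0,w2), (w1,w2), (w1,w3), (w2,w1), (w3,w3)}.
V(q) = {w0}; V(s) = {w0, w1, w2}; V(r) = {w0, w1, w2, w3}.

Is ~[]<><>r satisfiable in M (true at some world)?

No

Let φ = ~[]<><>r. Evaluate φ at each world:
  w0 (successors {w1, w2}): φ is false.
  w1 (successors {w2, w3}): φ is false.
  w2 (successors {w1}): φ is false.
  w3 (successors {w3}): φ is false.
For instance, at w1:
  At w1: []<><>r is true, so ~[]<><>r is false.
    At w1: []<><>r requires <><>r at every successor {w2, w3}.
      At w2: <><>r is true.
      At w3: <><>r is true.
    So []<><>r is true at w1.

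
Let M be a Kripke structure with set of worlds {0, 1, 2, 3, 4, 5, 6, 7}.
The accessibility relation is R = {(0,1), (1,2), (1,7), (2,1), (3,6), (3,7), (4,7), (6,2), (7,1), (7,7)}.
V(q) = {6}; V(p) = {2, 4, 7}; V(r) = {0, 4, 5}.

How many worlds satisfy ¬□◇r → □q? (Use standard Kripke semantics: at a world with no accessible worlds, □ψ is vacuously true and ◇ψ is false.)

1

Let φ = ¬□◇r → □q. Evaluate φ at each world:
  0 (successors {1}): φ is false.
  1 (successors {2, 7}): φ is false.
  2 (successors {1}): φ is false.
  3 (successors {6, 7}): φ is false.
  4 (successors {7}): φ is false.
  5 (successors ∅): φ is true.
  6 (successors {2}): φ is false.
  7 (successors {1, 7}): φ is false.
For instance, at 6:
  At 6: ¬□◇r is true, □q is false, so ¬□◇r → □q is false.
    At 6: □◇r is false, so ¬□◇r is true.
      At 6: □◇r requires ◇r at every successor {2}.
        ◇r fails at 2, so □◇r is false at 6.
    At 6: □q requires q at every successor {2}.
      q fails at 2, so □q is false at 6.
Satisfying worlds: {5}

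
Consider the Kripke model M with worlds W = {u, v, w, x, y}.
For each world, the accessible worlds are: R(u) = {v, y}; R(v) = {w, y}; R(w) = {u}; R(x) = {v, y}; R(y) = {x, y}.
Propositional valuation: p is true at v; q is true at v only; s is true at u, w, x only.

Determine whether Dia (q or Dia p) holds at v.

At v: Dia (q or Dia p) requires q or Dia p at some successor in {w, y}.
  At w: q or Dia p is false.
  At y: q or Dia p is false.
So Dia (q or Dia p) is false at v.

No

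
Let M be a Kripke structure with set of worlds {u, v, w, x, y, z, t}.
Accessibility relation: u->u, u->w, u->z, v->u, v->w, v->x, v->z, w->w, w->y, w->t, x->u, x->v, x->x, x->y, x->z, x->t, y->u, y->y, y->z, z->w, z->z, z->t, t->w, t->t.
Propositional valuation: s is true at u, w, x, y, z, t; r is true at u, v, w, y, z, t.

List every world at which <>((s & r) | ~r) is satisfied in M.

u, v, w, x, y, z, t

Let φ = <>((s & r) | ~r). Evaluate φ at each world:
  u (successors {u, w, z}): φ is true.
  v (successors {u, w, x, z}): φ is true.
  w (successors {w, y, t}): φ is true.
  x (successors {u, v, x, y, z, t}): φ is true.
  y (successors {u, y, z}): φ is true.
  z (successors {w, z, t}): φ is true.
  t (successors {w, t}): φ is true.
For instance, at z:
  At z: <>((s & r) | ~r) requires (s & r) | ~r at some successor in {w, z, t}.
    (s & r) | ~r holds at w, so <>((s & r) | ~r) is true at z.
Satisfying worlds: {u, v, w, x, y, z, t}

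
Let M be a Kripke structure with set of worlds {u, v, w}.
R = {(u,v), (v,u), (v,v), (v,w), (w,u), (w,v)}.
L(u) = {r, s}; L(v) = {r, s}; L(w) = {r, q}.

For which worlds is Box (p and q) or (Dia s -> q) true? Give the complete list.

Let φ = Box (p and q) or (Dia s -> q). Evaluate φ at each world:
  u (successors {v}): φ is false.
  v (successors {u, v, w}): φ is false.
  w (successors {u, v}): φ is true.
For instance, at v:
  At v: Box (p and q) is false, Dia s -> q is false, so Box (p and q) or (Dia s -> q) is false.
    At v: Box (p and q) requires p and q at every successor {u, v, w}.
      p and q fails at u, so Box (p and q) is false at v.
    At v: Dia s is true, q is false, so Dia s -> q is false.
      At v: Dia s requires s at some successor in {u, v, w}.
        s holds at u, so Dia s is true at v.
Satisfying worlds: {w}

w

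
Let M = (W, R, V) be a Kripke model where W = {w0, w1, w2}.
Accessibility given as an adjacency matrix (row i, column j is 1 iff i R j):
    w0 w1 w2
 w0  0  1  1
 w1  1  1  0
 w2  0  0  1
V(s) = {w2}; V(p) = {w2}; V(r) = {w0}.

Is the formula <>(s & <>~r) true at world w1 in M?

At w1: <>(s & <>~r) requires s & <>~r at some successor in {w0, w1}.
  At w0: s & <>~r is false.
  At w1: s & <>~r is false.
So <>(s & <>~r) is false at w1.

No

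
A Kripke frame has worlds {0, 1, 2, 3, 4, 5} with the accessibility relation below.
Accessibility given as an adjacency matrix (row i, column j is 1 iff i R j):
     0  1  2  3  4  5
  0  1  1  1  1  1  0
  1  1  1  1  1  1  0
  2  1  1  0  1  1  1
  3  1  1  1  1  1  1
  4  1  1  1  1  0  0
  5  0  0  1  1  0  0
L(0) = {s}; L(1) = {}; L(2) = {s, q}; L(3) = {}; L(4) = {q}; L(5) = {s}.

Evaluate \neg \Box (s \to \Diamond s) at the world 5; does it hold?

Recall that \Box ψ holds at a world iff ψ holds at every accessible world, and \Diamond ψ holds iff ψ holds at some accessible world.
At 5: \Box (s \to \Diamond s) is true, so \neg \Box (s \to \Diamond s) is false.
  At 5: \Box (s \to \Diamond s) requires s \to \Diamond s at every successor {2, 3}.
      At 2: s is true, \Diamond s is true, so s \to \Diamond s is true.
      At 3: s is false, \Diamond s is true, so s \to \Diamond s is true.
  So \Box (s \to \Diamond s) is true at 5.

No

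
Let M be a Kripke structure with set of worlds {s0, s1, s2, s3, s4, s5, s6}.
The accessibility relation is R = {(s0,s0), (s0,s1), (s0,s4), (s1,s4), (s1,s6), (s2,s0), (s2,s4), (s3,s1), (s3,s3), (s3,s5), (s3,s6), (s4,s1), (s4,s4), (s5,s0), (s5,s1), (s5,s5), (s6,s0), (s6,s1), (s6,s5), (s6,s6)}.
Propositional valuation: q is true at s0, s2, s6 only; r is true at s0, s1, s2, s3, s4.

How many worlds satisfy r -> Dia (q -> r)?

7

Let φ = r -> Dia (q -> r). Evaluate φ at each world:
  s0 (successors {s0, s1, s4}): φ is true.
  s1 (successors {s4, s6}): φ is true.
  s2 (successors {s0, s4}): φ is true.
  s3 (successors {s1, s3, s5, s6}): φ is true.
  s4 (successors {s1, s4}): φ is true.
  s5 (successors {s0, s1, s5}): φ is true.
  s6 (successors {s0, s1, s5, s6}): φ is true.
For instance, at s2:
  At s2: r is true, Dia (q -> r) is true, so r -> Dia (q -> r) is true.
    At s2: Dia (q -> r) requires q -> r at some successor in {s0, s4}.
      q -> r holds at s0, so Dia (q -> r) is true at s2.
Satisfying worlds: {s0, s1, s2, s3, s4, s5, s6}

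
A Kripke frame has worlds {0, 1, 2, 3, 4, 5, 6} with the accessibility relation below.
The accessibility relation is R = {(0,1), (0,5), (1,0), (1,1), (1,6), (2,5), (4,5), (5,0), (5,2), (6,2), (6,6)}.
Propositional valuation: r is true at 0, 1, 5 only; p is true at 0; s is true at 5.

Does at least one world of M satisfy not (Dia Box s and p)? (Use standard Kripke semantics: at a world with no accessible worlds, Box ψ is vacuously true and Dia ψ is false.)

Let φ = not (Dia Box s and p). Evaluate φ at each world:
  0 (successors {1, 5}): φ is true.
  1 (successors {0, 1, 6}): φ is true.
  2 (successors {5}): φ is true.
  3 (successors ∅): φ is true.
  4 (successors {5}): φ is true.
  5 (successors {0, 2}): φ is true.
  6 (successors {2, 6}): φ is true.
Detail at 0 (witness):
  At 0: Dia Box s and p is false, so not (Dia Box s and p) is true.
    At 0: Dia Box s is false, p is true, so Dia Box s and p is false.
      At 0: Dia Box s requires Box s at some successor in {1, 5}.
        At 1: Box s is false.
        At 5: Box s is false.
      So Dia Box s is false at 0.

Yes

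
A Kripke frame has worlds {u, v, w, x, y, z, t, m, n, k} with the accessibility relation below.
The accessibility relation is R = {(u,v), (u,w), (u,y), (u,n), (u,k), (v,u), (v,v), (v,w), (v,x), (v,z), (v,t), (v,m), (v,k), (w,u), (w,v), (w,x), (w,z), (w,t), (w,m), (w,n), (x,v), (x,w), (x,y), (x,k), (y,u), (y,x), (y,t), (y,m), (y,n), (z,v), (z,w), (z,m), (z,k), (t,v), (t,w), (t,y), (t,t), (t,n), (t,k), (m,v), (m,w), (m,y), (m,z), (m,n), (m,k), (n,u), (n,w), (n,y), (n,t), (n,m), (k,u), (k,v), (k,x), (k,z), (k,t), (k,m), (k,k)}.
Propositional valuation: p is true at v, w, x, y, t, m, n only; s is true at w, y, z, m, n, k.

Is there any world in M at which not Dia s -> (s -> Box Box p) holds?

Let φ = not Dia s -> (s -> Box Box p). Evaluate φ at each world:
  u (successors {v, w, y, n, k}): φ is true.
  v (successors {u, v, w, x, z, t, m, k}): φ is true.
  w (successors {u, v, x, z, t, m, n}): φ is true.
  x (successors {v, w, y, k}): φ is true.
  y (successors {u, x, t, m, n}): φ is true.
  z (successors {v, w, m, k}): φ is true.
  t (successors {v, w, y, t, n, k}): φ is true.
  m (successors {v, w, y, z, n, k}): φ is true.
  n (successors {u, w, y, t, m}): φ is true.
  k (successors {u, v, x, z, t, m, k}): φ is true.
Detail at u (witness):
  At u: not Dia s is false, s -> Box Box p is true, so not Dia s -> (s -> Box Box p) is true.
    At u: Dia s is true, so not Dia s is false.
      At u: Dia s requires s at some successor in {v, w, y, n, k}.
        s holds at w, so Dia s is true at u.
    At u: s is false, Box Box p is false, so s -> Box Box p is true.
      At u: Box Box p requires Box p at every successor {v, w, y, n, k}.
        Box p fails at v, so Box Box p is false at u.

Yes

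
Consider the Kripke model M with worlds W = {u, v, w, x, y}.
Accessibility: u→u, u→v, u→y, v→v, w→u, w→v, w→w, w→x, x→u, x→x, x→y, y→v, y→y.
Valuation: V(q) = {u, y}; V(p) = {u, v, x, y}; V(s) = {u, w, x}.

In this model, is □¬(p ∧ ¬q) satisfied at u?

At u: □¬(p ∧ ¬q) requires ¬(p ∧ ¬q) at every successor {u, v, y}.
  ¬(p ∧ ¬q) fails at v, so □¬(p ∧ ¬q) is false at u.

No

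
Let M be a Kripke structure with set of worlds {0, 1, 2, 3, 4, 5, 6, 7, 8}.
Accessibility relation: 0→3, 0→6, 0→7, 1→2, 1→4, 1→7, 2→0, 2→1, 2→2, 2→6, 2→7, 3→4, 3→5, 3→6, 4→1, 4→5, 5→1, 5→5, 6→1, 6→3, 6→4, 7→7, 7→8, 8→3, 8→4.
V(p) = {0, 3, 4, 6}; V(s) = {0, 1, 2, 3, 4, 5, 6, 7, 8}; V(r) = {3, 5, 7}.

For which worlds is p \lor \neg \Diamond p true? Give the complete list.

Recall that \Diamond ψ holds at a world iff ψ holds at some accessible world.
Let φ = p \lor \neg \Diamond p. Evaluate φ at each world:
  0 (successors {3, 6, 7}): φ is true.
  1 (successors {2, 4, 7}): φ is false.
  2 (successors {0, 1, 2, 6, 7}): φ is false.
  3 (successors {4, 5, 6}): φ is true.
  4 (successors {1, 5}): φ is true.
  5 (successors {1, 5}): φ is true.
  6 (successors {1, 3, 4}): φ is true.
  7 (successors {7, 8}): φ is true.
  8 (successors {3, 4}): φ is false.
For instance, at 6:
  At 6: p is true, \neg \Diamond p is false, so p \lor \neg \Diamond p is true.
    At 6: \Diamond p is true, so \neg \Diamond p is false.
      At 6: \Diamond p requires p at some successor in {1, 3, 4}.
        p holds at 3, so \Diamond p is true at 6.
Satisfying worlds: {0, 3, 4, 5, 6, 7}

0, 3, 4, 5, 6, 7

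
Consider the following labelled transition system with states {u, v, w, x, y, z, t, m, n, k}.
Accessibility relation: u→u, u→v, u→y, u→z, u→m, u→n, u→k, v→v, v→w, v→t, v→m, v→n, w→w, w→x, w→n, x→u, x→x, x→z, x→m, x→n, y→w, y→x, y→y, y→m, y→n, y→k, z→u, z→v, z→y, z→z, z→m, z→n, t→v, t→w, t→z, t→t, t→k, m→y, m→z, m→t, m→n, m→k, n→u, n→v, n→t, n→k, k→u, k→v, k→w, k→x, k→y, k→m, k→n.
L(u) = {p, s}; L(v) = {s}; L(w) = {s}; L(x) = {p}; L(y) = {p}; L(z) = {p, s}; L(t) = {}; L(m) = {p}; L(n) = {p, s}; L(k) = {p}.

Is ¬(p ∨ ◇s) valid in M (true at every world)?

No

Let φ = ¬(p ∨ ◇s). Evaluate φ at each world:
  u (successors {u, v, y, z, m, n, k}): φ is false.
  v (successors {v, w, t, m, n}): φ is false.
  w (successors {w, x, n}): φ is false.
  x (successors {u, x, z, m, n}): φ is false.
  y (successors {w, x, y, m, n, k}): φ is false.
  z (successors {u, v, y, z, m, n}): φ is false.
  t (successors {v, w, z, t, k}): φ is false.
  m (successors {y, z, t, n, k}): φ is false.
  n (successors {u, v, t, k}): φ is false.
  k (successors {u, v, w, x, y, m, n}): φ is false.
Detail at u (counterexample):
  At u: p ∨ ◇s is true, so ¬(p ∨ ◇s) is false.
    At u: p is true, ◇s is true, so p ∨ ◇s is true.
      At u: ◇s requires s at some successor in {u, v, y, z, m, n, k}.
        s holds at u, so ◇s is true at u.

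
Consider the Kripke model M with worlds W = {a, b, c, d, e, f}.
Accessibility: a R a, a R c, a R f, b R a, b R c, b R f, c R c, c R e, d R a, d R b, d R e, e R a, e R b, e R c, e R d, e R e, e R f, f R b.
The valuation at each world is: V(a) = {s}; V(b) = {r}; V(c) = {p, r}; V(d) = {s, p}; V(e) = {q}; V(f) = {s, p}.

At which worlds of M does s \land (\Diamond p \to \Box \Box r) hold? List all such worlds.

d, f

Let φ = s \land (\Diamond p \to \Box \Box r). Evaluate φ at each world:
  a (successors {a, c, f}): φ is false.
  b (successors {a, c, f}): φ is false.
  c (successors {c, e}): φ is false.
  d (successors {a, b, e}): φ is true.
  e (successors {a, b, c, d, e, f}): φ is false.
  f (successors {b}): φ is true.
For instance, at d:
  At d: s is true, \Diamond p \to \Box \Box r is true, so s \land (\Diamond p \to \Box \Box r) is true.
    At d: \Diamond p is false, \Box \Box r is false, so \Diamond p \to \Box \Box r is true.
      At d: \Diamond p requires p at some successor in {a, b, e}.
        At a: p is false.
        At b: p is false.
        At e: p is false.
      So \Diamond p is false at d.
      At d: \Box \Box r requires \Box r at every successor {a, b, e}.
        \Box r fails at a, so \Box \Box r is false at d.
Satisfying worlds: {d, f}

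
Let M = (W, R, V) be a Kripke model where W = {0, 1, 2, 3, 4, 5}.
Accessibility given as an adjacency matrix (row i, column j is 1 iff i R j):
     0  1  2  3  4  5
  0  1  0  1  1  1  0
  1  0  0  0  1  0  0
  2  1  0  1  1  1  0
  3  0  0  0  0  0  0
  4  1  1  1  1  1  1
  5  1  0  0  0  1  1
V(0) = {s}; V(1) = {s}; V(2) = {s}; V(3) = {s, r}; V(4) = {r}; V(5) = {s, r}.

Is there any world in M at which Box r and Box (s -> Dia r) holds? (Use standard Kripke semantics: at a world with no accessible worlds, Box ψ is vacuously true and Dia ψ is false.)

Let φ = Box r and Box (s -> Dia r). Evaluate φ at each world:
  0 (successors {0, 2, 3, 4}): φ is false.
  1 (successors {3}): φ is false.
  2 (successors {0, 2, 3, 4}): φ is false.
  3 (successors ∅): φ is true.
  4 (successors {0, 1, 2, 3, 4, 5}): φ is false.
  5 (successors {0, 4, 5}): φ is false.
Detail at 3 (witness):
  At 3: Box r is true, Box (s -> Dia r) is true, so Box r and Box (s -> Dia r) is true.
    At 3: no accessible worlds, so Box r holds vacuously.
    At 3: no accessible worlds, so Box (s -> Dia r) holds vacuously.

Yes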